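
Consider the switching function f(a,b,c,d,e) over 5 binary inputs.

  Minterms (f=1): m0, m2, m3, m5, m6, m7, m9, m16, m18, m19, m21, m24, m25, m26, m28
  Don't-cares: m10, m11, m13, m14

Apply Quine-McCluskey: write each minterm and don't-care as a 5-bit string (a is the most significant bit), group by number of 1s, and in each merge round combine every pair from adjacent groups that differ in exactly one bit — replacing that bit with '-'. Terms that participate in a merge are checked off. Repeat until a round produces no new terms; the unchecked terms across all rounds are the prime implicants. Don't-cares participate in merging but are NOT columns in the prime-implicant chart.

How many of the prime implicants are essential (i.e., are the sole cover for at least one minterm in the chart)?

[col 0] 00000*, 00010*, 00011*, 00101*, 00110*, 00111*, 01001*, 01010*, 01011*, 01101*, 01110*, 10000*, 10010*, 10011*, 10101*, 11000*, 11001*, 11010*, 11100*
[col 1] -0000*, -0010*, -0011*, -0101, -1001, -1010*, 0-010*, 0-011*, 0-101, 0-110*, 00-10*, 00-11*, 000-0*, 0001-*, 001-1, 0011-*, 01-01, 01-10*, 010-1, 0101-*, 1-000*, 1-010*, 100-0*, 1001-*, 11-00, 110-0*, 1100-
[col 2] --010, -00-0, -001-, 0--10, 0-01-, 00-1-, 1-0-0
Prime implicants: --010, -00-0, -001-, -0101, -1001, 0--10, 0-01-, 0-101, 00-1-, 001-1, 01-01, 010-1, 1-0-0, 11-00, 1100-
PI chart (minterm → PIs covering it):
  0 | -00-0  (sole → essential)
  2 | --010,-00-0,-001-,0--10,0-01-,00-1-
  3 | -001-,0-01-,00-1-
  5 | -0101,0-101,001-1
  6 | 0--10,00-1-
  7 | 00-1-,001-1
  9 | -1001,01-01,010-1
  16 | -00-0,1-0-0
  18 | --010,-00-0,-001-,1-0-0
  19 | -001-  (sole → essential)
  21 | -0101  (sole → essential)
  24 | 1-0-0,11-00,1100-
  25 | -1001,1100-
  26 | --010,1-0-0
  28 | 11-00  (sole → essential)
Essential prime implicants: -00-0, -001-, -0101, 11-00

4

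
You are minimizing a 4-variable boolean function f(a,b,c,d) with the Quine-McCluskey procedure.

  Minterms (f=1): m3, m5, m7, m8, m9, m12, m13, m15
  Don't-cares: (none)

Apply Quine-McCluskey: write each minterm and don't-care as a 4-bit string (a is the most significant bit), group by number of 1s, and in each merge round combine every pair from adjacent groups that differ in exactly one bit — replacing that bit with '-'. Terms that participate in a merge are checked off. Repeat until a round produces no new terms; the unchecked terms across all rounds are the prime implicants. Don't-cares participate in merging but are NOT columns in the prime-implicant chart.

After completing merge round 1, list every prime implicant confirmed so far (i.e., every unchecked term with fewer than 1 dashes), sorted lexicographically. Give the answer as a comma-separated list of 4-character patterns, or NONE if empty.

Round 0: 0011✓ 0101✓ 0111✓ 1000✓ 1001✓ 1100✓ 1101✓ 1111✓
Round 1: -101✓ -111✓ 0-11 01-1✓ 1-00✓ 1-01✓ 100-✓ 11-1✓ 110-✓
Round 2: -1-1 1-0-
PIs = {-1-1, 0-11, 1-0-}

NONE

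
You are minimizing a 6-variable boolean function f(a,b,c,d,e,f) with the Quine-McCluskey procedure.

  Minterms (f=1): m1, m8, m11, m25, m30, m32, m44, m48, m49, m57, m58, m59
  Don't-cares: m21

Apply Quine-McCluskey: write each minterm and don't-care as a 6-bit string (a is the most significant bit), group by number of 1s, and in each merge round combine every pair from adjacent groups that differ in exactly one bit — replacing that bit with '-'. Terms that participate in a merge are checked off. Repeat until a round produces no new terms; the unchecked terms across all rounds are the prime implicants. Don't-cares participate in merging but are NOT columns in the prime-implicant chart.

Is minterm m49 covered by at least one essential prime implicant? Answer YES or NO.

NO

Round 0: 000001 001000 001011 010101 011001✓ 011110 100000✓ 101100 110000✓ 110001✓ 111001✓ 111010✓ 111011✓
Round 1: -11001 1-0000 11-001 11000- 1110-1 11101-
PIs = {-11001, 000001, 001000, 001011, 010101, 011110, 1-0000, 101100, 11-001, 11000-, 1110-1, 11101-}
Coverage chart:
  m1: 000001 ←essential
  m8: 001000 ←essential
  m11: 001011 ←essential
  m25: -11001 ←essential
  m30: 011110 ←essential
  m32: 1-0000 ←essential
  m44: 101100 ←essential
  m48: 1-0000,11000-
  m49: 11-001,11000-
  m57: -11001,11-001,1110-1
  m58: 11101- ←essential
  m59: 1110-1,11101-
Essential: -11001, 000001, 001000, 001011, 011110, 1-0000, 101100, 11101-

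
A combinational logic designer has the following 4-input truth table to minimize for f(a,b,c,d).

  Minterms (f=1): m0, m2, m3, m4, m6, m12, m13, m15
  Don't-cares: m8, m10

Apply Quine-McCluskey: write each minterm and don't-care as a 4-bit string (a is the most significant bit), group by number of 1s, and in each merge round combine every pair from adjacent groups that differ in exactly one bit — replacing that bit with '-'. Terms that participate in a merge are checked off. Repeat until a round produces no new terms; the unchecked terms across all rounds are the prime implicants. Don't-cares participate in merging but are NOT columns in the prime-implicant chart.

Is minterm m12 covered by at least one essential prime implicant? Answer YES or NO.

size-2^0 implicants → 0000(✓)  0010(✓)  0011(✓)  0100(✓)  0110(✓)  1000(✓)  1010(✓)  1100(✓)  1101(✓)  1111(✓)
size-2^1 implicants → -000(✓)  -010(✓)  -100(✓)  0-00(✓)  0-10(✓)  00-0(✓)  001-  01-0(✓)  1-00(✓)  10-0(✓)  11-1  110-
size-2^2 implicants → --00  -0-0  0--0
Unchecked terms (primes): --00, -0-0, 0--0, 001-, 11-1, 110-
Minterm coverage:
  m0 ⊆ --00,-0-0,0--0
  m2 ⊆ -0-0,0--0,001-
  m3 ⊆ 001- [E]
  m4 ⊆ --00,0--0
  m6 ⊆ 0--0 [E]
  m12 ⊆ --00,110-
  m13 ⊆ 11-1,110-
  m15 ⊆ 11-1 [E]
E = {0--0, 001-, 11-1}

NO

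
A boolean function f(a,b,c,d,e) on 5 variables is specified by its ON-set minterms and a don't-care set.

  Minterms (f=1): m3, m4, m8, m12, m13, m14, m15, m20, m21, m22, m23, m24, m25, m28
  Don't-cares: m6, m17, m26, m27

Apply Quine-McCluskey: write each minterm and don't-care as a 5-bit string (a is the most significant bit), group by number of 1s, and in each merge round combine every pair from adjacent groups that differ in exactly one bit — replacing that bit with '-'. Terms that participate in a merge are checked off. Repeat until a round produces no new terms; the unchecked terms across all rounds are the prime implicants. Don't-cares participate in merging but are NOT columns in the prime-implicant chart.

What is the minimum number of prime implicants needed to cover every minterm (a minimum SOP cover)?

6

Round 0: 00011 00100✓ 00110✓ 01000✓ 01100✓ 01101✓ 01110✓ 01111✓ 10001✓ 10100✓ 10101✓ 10110✓ 10111✓ 11000✓ 11001✓ 11010✓ 11011✓ 11100✓
Round 1: -0100✓ -0110✓ -1000✓ -1100✓ 0-100✓ 0-110✓ 001-0✓ 01-00✓ 011-0✓ 011-1✓ 0110-✓ 0111-✓ 1-001 1-100✓ 10-01 101-0✓ 101-1✓ 1010-✓ 1011-✓ 11-00✓ 110-0✓ 110-1✓ 1100-✓ 1101-✓
Round 2: --100 -01-0 -1-00 0-1-0 011-- 101-- 110--
PIs = {--100, -01-0, -1-00, 0-1-0, 00011, 011--, 1-001, 10-01, 101--, 110--}
Coverage chart:
  m3: 00011 ←essential
  m4: --100,-01-0,0-1-0
  m8: -1-00 ←essential
  m12: --100,-1-00,0-1-0,011--
  m13: 011-- ←essential
  m14: 0-1-0,011--
  m15: 011-- ←essential
  m20: --100,-01-0,101--
  m21: 10-01,101--
  m22: -01-0,101--
  m23: 101-- ←essential
  m24: -1-00,110--
  m25: 1-001,110--
  m28: --100,-1-00
Essential: -1-00, 00011, 011--, 101--
Petrick residual → --100, 1-001
Min cover (6 terms): cd'e' + bd'e' + a'b'c'de + a'bc + ac'd'e + ab'c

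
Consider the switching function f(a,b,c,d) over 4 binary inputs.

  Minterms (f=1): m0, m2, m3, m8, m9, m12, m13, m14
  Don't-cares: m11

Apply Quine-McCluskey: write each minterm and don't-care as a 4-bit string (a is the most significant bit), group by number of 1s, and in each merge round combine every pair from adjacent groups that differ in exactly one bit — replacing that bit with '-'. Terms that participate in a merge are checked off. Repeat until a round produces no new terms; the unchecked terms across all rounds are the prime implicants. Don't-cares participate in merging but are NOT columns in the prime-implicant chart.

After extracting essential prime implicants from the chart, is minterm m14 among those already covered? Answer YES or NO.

YES

Round 0: 0000✓ 0010✓ 0011✓ 1000✓ 1001✓ 1011✓ 1100✓ 1101✓ 1110✓
Round 1: -000 -011 00-0 001- 1-00✓ 1-01✓ 10-1 100-✓ 11-0 110-✓
Round 2: 1-0-
PIs = {-000, -011, 00-0, 001-, 1-0-, 10-1, 11-0}
Coverage chart:
  m0: -000,00-0
  m2: 00-0,001-
  m3: -011,001-
  m8: -000,1-0-
  m9: 1-0-,10-1
  m12: 1-0-,11-0
  m13: 1-0- ←essential
  m14: 11-0 ←essential
Essential: 1-0-, 11-0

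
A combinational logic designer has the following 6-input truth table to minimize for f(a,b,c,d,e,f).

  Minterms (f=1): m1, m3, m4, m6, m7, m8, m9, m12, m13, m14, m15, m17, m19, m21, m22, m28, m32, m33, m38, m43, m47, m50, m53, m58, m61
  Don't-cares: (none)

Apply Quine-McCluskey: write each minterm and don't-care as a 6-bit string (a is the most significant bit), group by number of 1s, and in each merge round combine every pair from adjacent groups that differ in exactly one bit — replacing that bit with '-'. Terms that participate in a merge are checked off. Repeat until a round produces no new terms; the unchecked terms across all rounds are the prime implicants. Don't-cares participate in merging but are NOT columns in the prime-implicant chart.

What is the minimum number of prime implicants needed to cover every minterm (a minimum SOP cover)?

12

[col 0] 000001*, 000011*, 000100*, 000110*, 000111*, 001000*, 001001*, 001100*, 001101*, 001110*, 001111*, 010001*, 010011*, 010101*, 010110*, 011100*, 100000*, 100001*, 100110*, 101011*, 101111*, 110010*, 110101*, 111010*, 111101*
[col 1] -00001, -00110, -01111, -10101, 0-0001*, 0-0011*, 0-0110, 0-1100, 00-001, 00-100*, 00-110*, 00-111*, 000-11, 0000-1*, 0001-0*, 00011-*, 001-00*, 001-01*, 00100-*, 0011-0*, 0011-1*, 00110-*, 00111-*, 010-01, 0100-1*, 10000-, 101-11, 11-010, 11-101
[col 2] 0-00-1, 00-1-0, 00-11-, 001-0-, 0011--
Prime implicants: -00001, -00110, -01111, -10101, 0-00-1, 0-0110, 0-1100, 00-001, 00-1-0, 00-11-, 000-11, 001-0-, 0011--, 010-01, 10000-, 101-11, 11-010, 11-101
PI chart (minterm → PIs covering it):
  1 | -00001,0-00-1,00-001
  3 | 0-00-1,000-11
  4 | 00-1-0  (sole → essential)
  6 | -00110,0-0110,00-1-0,00-11-
  7 | 00-11-,000-11
  8 | 001-0-  (sole → essential)
  9 | 00-001,001-0-
  12 | 0-1100,00-1-0,001-0-,0011--
  13 | 001-0-,0011--
  14 | 00-1-0,00-11-,0011--
  15 | -01111,00-11-,0011--
  17 | 0-00-1,010-01
  19 | 0-00-1  (sole → essential)
  21 | -10101,010-01
  22 | 0-0110  (sole → essential)
  28 | 0-1100  (sole → essential)
  32 | 10000-  (sole → essential)
  33 | -00001,10000-
  38 | -00110  (sole → essential)
  43 | 101-11  (sole → essential)
  47 | -01111,101-11
  50 | 11-010  (sole → essential)
  53 | -10101,11-101
  58 | 11-010  (sole → essential)
  61 | 11-101  (sole → essential)
Essential prime implicants: -00110, 0-00-1, 0-0110, 0-1100, 00-1-0, 001-0-, 10000-, 101-11, 11-010, 11-101
Petrick residual → -10101, 00-11-
Minimum SOP uses 12 PIs: b'c'def' + bc'de'f + a'c'd'f + a'c'def' + a'cde'f' + a'b'df' + a'b'de + a'b'ce' + ab'c'd'e' + ab'cef + abd'ef' + abde'f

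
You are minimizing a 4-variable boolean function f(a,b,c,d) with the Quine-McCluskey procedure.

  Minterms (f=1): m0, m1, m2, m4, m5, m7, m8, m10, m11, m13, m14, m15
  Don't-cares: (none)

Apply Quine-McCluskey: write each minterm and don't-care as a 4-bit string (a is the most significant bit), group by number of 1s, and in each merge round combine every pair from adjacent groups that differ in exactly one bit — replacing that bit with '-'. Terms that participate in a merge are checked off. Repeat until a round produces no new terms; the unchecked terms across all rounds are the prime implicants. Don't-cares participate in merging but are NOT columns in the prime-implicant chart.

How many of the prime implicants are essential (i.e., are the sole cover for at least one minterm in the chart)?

[col 0] 0000*, 0001*, 0010*, 0100*, 0101*, 0111*, 1000*, 1010*, 1011*, 1101*, 1110*, 1111*
[col 1] -000*, -010*, -101*, -111*, 0-00*, 0-01*, 00-0*, 000-*, 01-1*, 010-*, 1-10*, 1-11*, 10-0*, 101-*, 11-1*, 111-*
[col 2] -0-0, -1-1, 0-0-, 1-1-
Prime implicants: -0-0, -1-1, 0-0-, 1-1-
PI chart (minterm → PIs covering it):
  0 | -0-0,0-0-
  1 | 0-0-  (sole → essential)
  2 | -0-0  (sole → essential)
  4 | 0-0-  (sole → essential)
  5 | -1-1,0-0-
  7 | -1-1  (sole → essential)
  8 | -0-0  (sole → essential)
  10 | -0-0,1-1-
  11 | 1-1-  (sole → essential)
  13 | -1-1  (sole → essential)
  14 | 1-1-  (sole → essential)
  15 | -1-1,1-1-
Essential prime implicants: -0-0, -1-1, 0-0-, 1-1-

4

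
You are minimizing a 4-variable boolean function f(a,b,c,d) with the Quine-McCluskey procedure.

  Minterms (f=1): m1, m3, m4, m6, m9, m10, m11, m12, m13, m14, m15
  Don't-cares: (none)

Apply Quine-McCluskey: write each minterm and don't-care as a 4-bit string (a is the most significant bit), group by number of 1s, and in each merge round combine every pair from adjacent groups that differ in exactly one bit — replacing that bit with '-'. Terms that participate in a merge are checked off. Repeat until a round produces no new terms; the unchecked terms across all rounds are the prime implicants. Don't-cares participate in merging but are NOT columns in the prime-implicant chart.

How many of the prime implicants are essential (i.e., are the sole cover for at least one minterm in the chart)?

Round 0: 0001✓ 0011✓ 0100✓ 0110✓ 1001✓ 1010✓ 1011✓ 1100✓ 1101✓ 1110✓ 1111✓
Round 1: -001✓ -011✓ -100✓ -110✓ 00-1✓ 01-0✓ 1-01✓ 1-10✓ 1-11✓ 10-1✓ 101-✓ 11-0✓ 11-1✓ 110-✓ 111-✓
Round 2: -0-1 -1-0 1--1 1-1- 11--
PIs = {-0-1, -1-0, 1--1, 1-1-, 11--}
Coverage chart:
  m1: -0-1 ←essential
  m3: -0-1 ←essential
  m4: -1-0 ←essential
  m6: -1-0 ←essential
  m9: -0-1,1--1
  m10: 1-1- ←essential
  m11: -0-1,1--1,1-1-
  m12: -1-0,11--
  m13: 1--1,11--
  m14: -1-0,1-1-,11--
  m15: 1--1,1-1-,11--
Essential: -0-1, -1-0, 1-1-

3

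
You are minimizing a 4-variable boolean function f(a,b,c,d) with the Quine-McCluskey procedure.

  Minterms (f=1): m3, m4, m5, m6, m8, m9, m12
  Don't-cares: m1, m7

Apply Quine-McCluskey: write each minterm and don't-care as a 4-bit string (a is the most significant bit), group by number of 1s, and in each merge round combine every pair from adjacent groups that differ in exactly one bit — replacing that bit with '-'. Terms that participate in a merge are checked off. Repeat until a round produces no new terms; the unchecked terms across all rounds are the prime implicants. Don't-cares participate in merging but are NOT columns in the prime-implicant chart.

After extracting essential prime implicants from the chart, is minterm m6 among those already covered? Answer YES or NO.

YES

Round 0: 0001✓ 0011✓ 0100✓ 0101✓ 0110✓ 0111✓ 1000✓ 1001✓ 1100✓
Round 1: -001 -100 0-01✓ 0-11✓ 00-1✓ 01-0✓ 01-1✓ 010-✓ 011-✓ 1-00 100-
Round 2: 0--1 01--
PIs = {-001, -100, 0--1, 01--, 1-00, 100-}
Coverage chart:
  m3: 0--1 ←essential
  m4: -100,01--
  m5: 0--1,01--
  m6: 01-- ←essential
  m8: 1-00,100-
  m9: -001,100-
  m12: -100,1-00
Essential: 0--1, 01--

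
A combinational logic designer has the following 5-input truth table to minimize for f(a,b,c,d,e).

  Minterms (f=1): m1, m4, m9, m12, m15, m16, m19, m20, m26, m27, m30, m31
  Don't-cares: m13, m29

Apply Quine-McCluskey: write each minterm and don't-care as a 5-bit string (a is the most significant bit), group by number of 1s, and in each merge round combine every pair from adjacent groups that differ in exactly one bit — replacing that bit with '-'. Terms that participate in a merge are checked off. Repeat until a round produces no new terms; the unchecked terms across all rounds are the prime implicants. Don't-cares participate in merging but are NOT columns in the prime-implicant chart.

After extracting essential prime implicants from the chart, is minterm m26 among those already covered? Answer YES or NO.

Round 0: 00001✓ 00100✓ 01001✓ 01100✓ 01101✓ 01111✓ 10000✓ 10011✓ 10100✓ 11010✓ 11011✓ 11101✓ 11110✓ 11111✓
Round 1: -0100 -1101✓ -1111✓ 0-001 0-100 01-01 011-1✓ 0110- 1-011 10-00 11-10✓ 11-11✓ 1101-✓ 111-1✓ 1111-✓
Round 2: -11-1 11-1-
PIs = {-0100, -11-1, 0-001, 0-100, 01-01, 0110-, 1-011, 10-00, 11-1-}
Coverage chart:
  m1: 0-001 ←essential
  m4: -0100,0-100
  m9: 0-001,01-01
  m12: 0-100,0110-
  m15: -11-1 ←essential
  m16: 10-00 ←essential
  m19: 1-011 ←essential
  m20: -0100,10-00
  m26: 11-1- ←essential
  m27: 1-011,11-1-
  m30: 11-1- ←essential
  m31: -11-1,11-1-
Essential: -11-1, 0-001, 1-011, 10-00, 11-1-

YES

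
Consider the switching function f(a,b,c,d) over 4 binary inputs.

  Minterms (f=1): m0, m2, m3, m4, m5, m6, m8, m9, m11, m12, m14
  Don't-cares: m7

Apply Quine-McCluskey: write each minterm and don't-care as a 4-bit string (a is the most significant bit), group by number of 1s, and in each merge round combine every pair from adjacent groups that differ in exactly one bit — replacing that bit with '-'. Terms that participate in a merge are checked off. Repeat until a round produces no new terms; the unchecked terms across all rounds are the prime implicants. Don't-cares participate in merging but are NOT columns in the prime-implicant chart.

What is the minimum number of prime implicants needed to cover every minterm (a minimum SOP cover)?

size-2^0 implicants → 0000(✓)  0010(✓)  0011(✓)  0100(✓)  0101(✓)  0110(✓)  0111(✓)  1000(✓)  1001(✓)  1011(✓)  1100(✓)  1110(✓)
size-2^1 implicants → -000(✓)  -011  -100(✓)  -110(✓)  0-00(✓)  0-10(✓)  0-11(✓)  00-0(✓)  001-(✓)  01-0(✓)  01-1(✓)  010-(✓)  011-(✓)  1-00(✓)  10-1  100-  11-0(✓)
size-2^2 implicants → --00  -1-0  0--0  0-1-  01--
Unchecked terms (primes): --00, -011, -1-0, 0--0, 0-1-, 01--, 10-1, 100-
Minterm coverage:
  m0 ⊆ --00,0--0
  m2 ⊆ 0--0,0-1-
  m3 ⊆ -011,0-1-
  m4 ⊆ --00,-1-0,0--0,01--
  m5 ⊆ 01-- [E]
  m6 ⊆ -1-0,0--0,0-1-,01--
  m8 ⊆ --00,100-
  m9 ⊆ 10-1,100-
  m11 ⊆ -011,10-1
  m12 ⊆ --00,-1-0
  m14 ⊆ -1-0 [E]
E = {-1-0, 01--}
Petrick residual → --00, 0-1-, 10-1
Cover = c'd' + bd' + a'c + a'b + ab'd  |cover|=5

5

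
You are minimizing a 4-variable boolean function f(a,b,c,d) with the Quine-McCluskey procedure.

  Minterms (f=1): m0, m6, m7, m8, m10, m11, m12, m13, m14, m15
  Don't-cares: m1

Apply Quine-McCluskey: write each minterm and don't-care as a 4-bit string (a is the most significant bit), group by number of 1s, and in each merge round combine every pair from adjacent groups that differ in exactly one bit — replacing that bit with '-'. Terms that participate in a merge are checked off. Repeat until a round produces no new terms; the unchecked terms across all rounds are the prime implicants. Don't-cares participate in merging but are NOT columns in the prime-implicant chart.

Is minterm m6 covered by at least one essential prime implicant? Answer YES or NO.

YES

Round 0: 0000✓ 0001✓ 0110✓ 0111✓ 1000✓ 1010✓ 1011✓ 1100✓ 1101✓ 1110✓ 1111✓
Round 1: -000 -110✓ -111✓ 000- 011-✓ 1-00✓ 1-10✓ 1-11✓ 10-0✓ 101-✓ 11-0✓ 11-1✓ 110-✓ 111-✓
Round 2: -11- 1--0 1-1- 11--
PIs = {-000, -11-, 000-, 1--0, 1-1-, 11--}
Coverage chart:
  m0: -000,000-
  m6: -11- ←essential
  m7: -11- ←essential
  m8: -000,1--0
  m10: 1--0,1-1-
  m11: 1-1- ←essential
  m12: 1--0,11--
  m13: 11-- ←essential
  m14: -11-,1--0,1-1-,11--
  m15: -11-,1-1-,11--
Essential: -11-, 1-1-, 11--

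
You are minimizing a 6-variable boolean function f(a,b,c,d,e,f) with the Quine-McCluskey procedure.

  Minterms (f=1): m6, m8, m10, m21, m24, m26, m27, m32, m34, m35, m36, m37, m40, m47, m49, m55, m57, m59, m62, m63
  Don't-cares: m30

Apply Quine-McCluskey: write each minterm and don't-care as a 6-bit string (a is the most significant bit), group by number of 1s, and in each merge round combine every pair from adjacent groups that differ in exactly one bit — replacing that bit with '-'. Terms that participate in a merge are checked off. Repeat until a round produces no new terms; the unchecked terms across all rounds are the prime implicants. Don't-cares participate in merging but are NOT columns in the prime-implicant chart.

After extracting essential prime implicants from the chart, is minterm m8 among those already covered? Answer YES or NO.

YES

size-2^0 implicants → 000110  001000(✓)  001010(✓)  010101  011000(✓)  011010(✓)  011011(✓)  011110(✓)  100000(✓)  100010(✓)  100011(✓)  100100(✓)  100101(✓)  101000(✓)  101111(✓)  110001(✓)  110111(✓)  111001(✓)  111011(✓)  111110(✓)  111111(✓)
size-2^1 implicants → -01000  -11011  -11110  0-1000(✓)  0-1010(✓)  0010-0(✓)  011-10  0110-0(✓)  01101-  1-1111  10-000  100-00  1000-0  10001-  10010-  11-001  11-111  111-11  1110-1  11111-
size-2^2 implicants → 0-10-0
Unchecked terms (primes): -01000, -11011, -11110, 0-10-0, 000110, 010101, 011-10, 01101-, 1-1111, 10-000, 100-00, 1000-0, 10001-, 10010-, 11-001, 11-111, 111-11, 1110-1, 11111-
Minterm coverage:
  m6 ⊆ 000110 [E]
  m8 ⊆ -01000,0-10-0
  m10 ⊆ 0-10-0 [E]
  m21 ⊆ 010101 [E]
  m24 ⊆ 0-10-0 [E]
  m26 ⊆ 0-10-0,011-10,01101-
  m27 ⊆ -11011,01101-
  m32 ⊆ 10-000,100-00,1000-0
  m34 ⊆ 1000-0,10001-
  m35 ⊆ 10001- [E]
  m36 ⊆ 100-00,10010-
  m37 ⊆ 10010- [E]
  m40 ⊆ -01000,10-000
  m47 ⊆ 1-1111 [E]
  m49 ⊆ 11-001 [E]
  m55 ⊆ 11-111 [E]
  m57 ⊆ 11-001,1110-1
  m59 ⊆ -11011,111-11,1110-1
  m62 ⊆ -11110,11111-
  m63 ⊆ 1-1111,11-111,111-11,11111-
E = {0-10-0, 000110, 010101, 1-1111, 10001-, 10010-, 11-001, 11-111}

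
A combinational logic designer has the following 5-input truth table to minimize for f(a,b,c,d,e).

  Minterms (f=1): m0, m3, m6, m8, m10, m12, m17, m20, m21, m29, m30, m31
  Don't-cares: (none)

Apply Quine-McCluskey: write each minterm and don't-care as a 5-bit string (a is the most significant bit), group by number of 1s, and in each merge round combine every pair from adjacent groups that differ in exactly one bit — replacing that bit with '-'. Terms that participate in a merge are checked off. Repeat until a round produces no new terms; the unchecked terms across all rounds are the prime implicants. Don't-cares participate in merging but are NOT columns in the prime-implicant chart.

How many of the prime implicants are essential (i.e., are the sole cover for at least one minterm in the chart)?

[col 0] 00000*, 00011, 00110, 01000*, 01010*, 01100*, 10001*, 10100*, 10101*, 11101*, 11110*, 11111*
[col 1] 0-000, 01-00, 010-0, 1-101, 10-01, 1010-, 111-1, 1111-
Prime implicants: 0-000, 00011, 00110, 01-00, 010-0, 1-101, 10-01, 1010-, 111-1, 1111-
PI chart (minterm → PIs covering it):
  0 | 0-000  (sole → essential)
  3 | 00011  (sole → essential)
  6 | 00110  (sole → essential)
  8 | 0-000,01-00,010-0
  10 | 010-0  (sole → essential)
  12 | 01-00  (sole → essential)
  17 | 10-01  (sole → essential)
  20 | 1010-  (sole → essential)
  21 | 1-101,10-01,1010-
  29 | 1-101,111-1
  30 | 1111-  (sole → essential)
  31 | 111-1,1111-
Essential prime implicants: 0-000, 00011, 00110, 01-00, 010-0, 10-01, 1010-, 1111-

8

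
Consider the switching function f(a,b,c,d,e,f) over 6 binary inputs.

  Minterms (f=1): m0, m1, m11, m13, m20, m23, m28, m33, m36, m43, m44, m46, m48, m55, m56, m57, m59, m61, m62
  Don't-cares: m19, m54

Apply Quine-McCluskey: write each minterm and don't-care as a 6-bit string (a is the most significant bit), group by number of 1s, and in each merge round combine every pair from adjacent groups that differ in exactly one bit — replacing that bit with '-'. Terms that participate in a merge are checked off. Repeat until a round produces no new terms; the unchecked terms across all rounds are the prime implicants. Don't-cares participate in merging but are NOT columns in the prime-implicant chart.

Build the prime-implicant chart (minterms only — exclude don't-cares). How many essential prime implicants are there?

[col 0] 000000*, 000001*, 001011*, 001101, 010011*, 010100*, 010111*, 011100*, 100001*, 100100*, 101011*, 101100*, 101110*, 110000*, 110110*, 110111*, 111000*, 111001*, 111011*, 111101*, 111110*
[col 1] -00001, -01011, -10111, 00000-, 01-100, 010-11, 1-1011, 1-1110, 10-100, 1011-0, 11-000, 11-110, 11011-, 111-01, 1110-1, 11100-
Prime implicants: -00001, -01011, -10111, 00000-, 001101, 01-100, 010-11, 1-1011, 1-1110, 10-100, 1011-0, 11-000, 11-110, 11011-, 111-01, 1110-1, 11100-
PI chart (minterm → PIs covering it):
  0 | 00000-  (sole → essential)
  1 | -00001,00000-
  11 | -01011  (sole → essential)
  13 | 001101  (sole → essential)
  20 | 01-100  (sole → essential)
  23 | -10111,010-11
  28 | 01-100  (sole → essential)
  33 | -00001  (sole → essential)
  36 | 10-100  (sole → essential)
  43 | -01011,1-1011
  44 | 10-100,1011-0
  46 | 1-1110,1011-0
  48 | 11-000  (sole → essential)
  55 | -10111,11011-
  56 | 11-000,11100-
  57 | 111-01,1110-1,11100-
  59 | 1-1011,1110-1
  61 | 111-01  (sole → essential)
  62 | 1-1110,11-110
Essential prime implicants: -00001, -01011, 00000-, 001101, 01-100, 10-100, 11-000, 111-01

8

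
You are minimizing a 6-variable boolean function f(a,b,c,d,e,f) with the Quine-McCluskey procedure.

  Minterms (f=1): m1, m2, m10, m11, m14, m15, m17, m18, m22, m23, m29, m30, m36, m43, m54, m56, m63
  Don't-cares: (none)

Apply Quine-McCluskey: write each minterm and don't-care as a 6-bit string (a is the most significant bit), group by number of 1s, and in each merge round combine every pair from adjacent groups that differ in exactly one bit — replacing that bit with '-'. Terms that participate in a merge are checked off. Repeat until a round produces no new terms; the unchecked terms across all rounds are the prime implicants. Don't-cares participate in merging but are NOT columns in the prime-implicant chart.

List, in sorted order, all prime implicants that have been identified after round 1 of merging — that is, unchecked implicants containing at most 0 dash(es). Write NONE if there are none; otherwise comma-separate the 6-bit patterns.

011101, 100100, 111000, 111111

[col 0] 000001*, 000010*, 001010*, 001011*, 001110*, 001111*, 010001*, 010010*, 010110*, 010111*, 011101, 011110*, 100100, 101011*, 110110*, 111000, 111111
[col 1] -01011, -10110, 0-0001, 0-0010, 0-1110, 00-010, 001-10*, 001-11*, 00101-*, 00111-*, 01-110, 010-10, 01011-
[col 2] 001-1-
Prime implicants: -01011, -10110, 0-0001, 0-0010, 0-1110, 00-010, 001-1-, 01-110, 010-10, 01011-, 011101, 100100, 111000, 111111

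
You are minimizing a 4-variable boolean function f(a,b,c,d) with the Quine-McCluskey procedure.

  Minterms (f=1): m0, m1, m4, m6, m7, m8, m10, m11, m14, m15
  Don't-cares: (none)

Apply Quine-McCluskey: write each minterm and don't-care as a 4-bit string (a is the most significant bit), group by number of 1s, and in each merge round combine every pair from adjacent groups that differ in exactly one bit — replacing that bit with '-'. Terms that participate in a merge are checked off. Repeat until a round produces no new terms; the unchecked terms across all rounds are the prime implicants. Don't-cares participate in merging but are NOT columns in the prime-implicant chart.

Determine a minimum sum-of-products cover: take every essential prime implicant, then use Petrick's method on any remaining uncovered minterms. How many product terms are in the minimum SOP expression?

5

size-2^0 implicants → 0000(✓)  0001(✓)  0100(✓)  0110(✓)  0111(✓)  1000(✓)  1010(✓)  1011(✓)  1110(✓)  1111(✓)
size-2^1 implicants → -000  -110(✓)  -111(✓)  0-00  000-  01-0  011-(✓)  1-10(✓)  1-11(✓)  10-0  101-(✓)  111-(✓)
size-2^2 implicants → -11-  1-1-
Unchecked terms (primes): -000, -11-, 0-00, 000-, 01-0, 1-1-, 10-0
Minterm coverage:
  m0 ⊆ -000,0-00,000-
  m1 ⊆ 000- [E]
  m4 ⊆ 0-00,01-0
  m6 ⊆ -11-,01-0
  m7 ⊆ -11- [E]
  m8 ⊆ -000,10-0
  m10 ⊆ 1-1-,10-0
  m11 ⊆ 1-1- [E]
  m14 ⊆ -11-,1-1-
  m15 ⊆ -11-,1-1-
E = {-11-, 000-, 1-1-}
Petrick residual → -000, 0-00
Cover = b'c'd' + bc + a'c'd' + a'b'c' + ac  |cover|=5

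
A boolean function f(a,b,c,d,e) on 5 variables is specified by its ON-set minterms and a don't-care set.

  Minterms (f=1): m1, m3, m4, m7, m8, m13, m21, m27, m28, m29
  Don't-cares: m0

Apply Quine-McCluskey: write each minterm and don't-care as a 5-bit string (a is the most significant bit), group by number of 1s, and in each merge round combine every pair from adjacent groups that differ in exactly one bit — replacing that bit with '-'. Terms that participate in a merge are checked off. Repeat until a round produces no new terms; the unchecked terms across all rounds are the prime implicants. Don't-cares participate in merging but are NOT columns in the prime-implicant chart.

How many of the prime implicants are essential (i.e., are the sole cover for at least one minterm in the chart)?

7

Round 0: 00000✓ 00001✓ 00011✓ 00100✓ 00111✓ 01000✓ 01101✓ 10101✓ 11011 11100✓ 11101✓
Round 1: -1101 0-000 00-00 00-11 000-1 0000- 1-101 1110-
PIs = {-1101, 0-000, 00-00, 00-11, 000-1, 0000-, 1-101, 11011, 1110-}
Coverage chart:
  m1: 000-1,0000-
  m3: 00-11,000-1
  m4: 00-00 ←essential
  m7: 00-11 ←essential
  m8: 0-000 ←essential
  m13: -1101 ←essential
  m21: 1-101 ←essential
  m27: 11011 ←essential
  m28: 1110- ←essential
  m29: -1101,1-101,1110-
Essential: -1101, 0-000, 00-00, 00-11, 1-101, 11011, 1110-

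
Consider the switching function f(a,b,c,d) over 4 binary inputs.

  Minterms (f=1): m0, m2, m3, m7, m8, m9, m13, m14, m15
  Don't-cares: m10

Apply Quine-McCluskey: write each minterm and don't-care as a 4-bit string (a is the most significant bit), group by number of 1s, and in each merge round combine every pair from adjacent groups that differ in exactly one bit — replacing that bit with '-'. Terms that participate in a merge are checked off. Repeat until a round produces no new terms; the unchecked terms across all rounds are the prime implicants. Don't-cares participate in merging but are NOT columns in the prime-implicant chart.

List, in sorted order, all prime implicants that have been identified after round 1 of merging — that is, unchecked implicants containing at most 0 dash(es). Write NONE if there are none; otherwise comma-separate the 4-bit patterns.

NONE

[col 0] 0000*, 0010*, 0011*, 0111*, 1000*, 1001*, 1010*, 1101*, 1110*, 1111*
[col 1] -000*, -010*, -111, 0-11, 00-0*, 001-, 1-01, 1-10, 10-0*, 100-, 11-1, 111-
[col 2] -0-0
Prime implicants: -0-0, -111, 0-11, 001-, 1-01, 1-10, 100-, 11-1, 111-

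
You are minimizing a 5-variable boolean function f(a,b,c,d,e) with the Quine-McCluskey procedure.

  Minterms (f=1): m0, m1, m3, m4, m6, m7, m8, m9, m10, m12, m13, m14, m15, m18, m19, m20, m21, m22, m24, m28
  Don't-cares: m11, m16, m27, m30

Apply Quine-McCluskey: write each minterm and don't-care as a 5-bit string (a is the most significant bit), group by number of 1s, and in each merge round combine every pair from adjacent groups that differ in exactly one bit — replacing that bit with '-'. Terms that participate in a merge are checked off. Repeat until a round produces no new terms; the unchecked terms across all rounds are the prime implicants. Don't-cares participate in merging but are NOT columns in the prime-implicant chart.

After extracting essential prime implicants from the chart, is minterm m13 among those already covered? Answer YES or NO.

YES

[col 0] 00000*, 00001*, 00011*, 00100*, 00110*, 00111*, 01000*, 01001*, 01010*, 01011*, 01100*, 01101*, 01110*, 01111*, 10000*, 10010*, 10011*, 10100*, 10101*, 10110*, 11000*, 11011*, 11100*, 11110*
[col 1] -0000*, -0011*, -0100*, -0110*, -1000*, -1011*, -1100*, -1110*, 0-000*, 0-001*, 0-011*, 0-100*, 0-110*, 0-111*, 00-00*, 00-11*, 000-1*, 0000-*, 001-0*, 0011-*, 01-00*, 01-01*, 01-10*, 01-11*, 010-0*, 010-1*, 0100-*, 0101-*, 011-0*, 011-1*, 0110-*, 0111-*, 1-000*, 1-011*, 1-100*, 1-110*, 10-00*, 10-10*, 100-0*, 1001-, 101-0*, 1010-, 11-00*, 111-0*
[col 2] --000*, --011, --100*, --110*, -0-00*, -01-0*, -1-00*, -11-0*, 0--00*, 0--11, 0-0-1, 0-00-, 0-1-0*, 0-11-, 01--0*, 01--1*, 01-0-*, 01-1-*, 010--*, 011--*, 1--00*, 1-1-0*, 10--0
[col 3] ---00, --1-0, 01---
Prime implicants: ---00, --011, --1-0, 0--11, 0-0-1, 0-00-, 0-11-, 01---, 10--0, 1001-, 1010-
PI chart (minterm → PIs covering it):
  0 | ---00,0-00-
  1 | 0-0-1,0-00-
  3 | --011,0--11,0-0-1
  4 | ---00,--1-0
  6 | --1-0,0-11-
  7 | 0--11,0-11-
  8 | ---00,0-00-,01---
  9 | 0-0-1,0-00-,01---
  10 | 01---  (sole → essential)
  12 | ---00,--1-0,01---
  13 | 01---  (sole → essential)
  14 | --1-0,0-11-,01---
  15 | 0--11,0-11-,01---
  18 | 10--0,1001-
  19 | --011,1001-
  20 | ---00,--1-0,10--0,1010-
  21 | 1010-  (sole → essential)
  22 | --1-0,10--0
  24 | ---00  (sole → essential)
  28 | ---00,--1-0
Essential prime implicants: ---00, 01---, 1010-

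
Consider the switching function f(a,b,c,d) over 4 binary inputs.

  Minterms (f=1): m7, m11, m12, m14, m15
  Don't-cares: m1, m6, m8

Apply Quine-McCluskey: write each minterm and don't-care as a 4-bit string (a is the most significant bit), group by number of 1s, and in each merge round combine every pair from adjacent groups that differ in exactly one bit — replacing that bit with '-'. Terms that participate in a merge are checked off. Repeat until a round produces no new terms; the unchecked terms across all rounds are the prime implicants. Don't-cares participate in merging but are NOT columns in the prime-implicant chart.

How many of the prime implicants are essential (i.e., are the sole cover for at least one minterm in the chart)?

2

Round 0: 0001 0110✓ 0111✓ 1000✓ 1011✓ 1100✓ 1110✓ 1111✓
Round 1: -110✓ -111✓ 011-✓ 1-00 1-11 11-0 111-✓
Round 2: -11-
PIs = {-11-, 0001, 1-00, 1-11, 11-0}
Coverage chart:
  m7: -11- ←essential
  m11: 1-11 ←essential
  m12: 1-00,11-0
  m14: -11-,11-0
  m15: -11-,1-11
Essential: -11-, 1-11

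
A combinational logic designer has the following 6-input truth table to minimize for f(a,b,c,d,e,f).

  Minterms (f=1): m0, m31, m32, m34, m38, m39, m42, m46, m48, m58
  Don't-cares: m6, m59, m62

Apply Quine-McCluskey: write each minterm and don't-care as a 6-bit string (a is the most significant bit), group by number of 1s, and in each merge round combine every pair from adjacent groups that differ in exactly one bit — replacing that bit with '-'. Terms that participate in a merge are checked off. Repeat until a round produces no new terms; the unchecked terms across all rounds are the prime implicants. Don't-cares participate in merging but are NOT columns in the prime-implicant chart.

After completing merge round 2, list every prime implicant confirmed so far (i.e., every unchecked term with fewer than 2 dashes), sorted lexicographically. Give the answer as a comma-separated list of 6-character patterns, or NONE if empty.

-00000, -00110, 011111, 1-0000, 1000-0, 10011-, 11101-

size-2^0 implicants → 000000(✓)  000110(✓)  011111  100000(✓)  100010(✓)  100110(✓)  100111(✓)  101010(✓)  101110(✓)  110000(✓)  111010(✓)  111011(✓)  111110(✓)
size-2^1 implicants → -00000  -00110  1-0000  1-1010(✓)  1-1110(✓)  10-010(✓)  10-110(✓)  100-10(✓)  1000-0  10011-  101-10(✓)  111-10(✓)  11101-
size-2^2 implicants → 1-1-10  10--10
Unchecked terms (primes): -00000, -00110, 011111, 1-0000, 1-1-10, 10--10, 1000-0, 10011-, 11101-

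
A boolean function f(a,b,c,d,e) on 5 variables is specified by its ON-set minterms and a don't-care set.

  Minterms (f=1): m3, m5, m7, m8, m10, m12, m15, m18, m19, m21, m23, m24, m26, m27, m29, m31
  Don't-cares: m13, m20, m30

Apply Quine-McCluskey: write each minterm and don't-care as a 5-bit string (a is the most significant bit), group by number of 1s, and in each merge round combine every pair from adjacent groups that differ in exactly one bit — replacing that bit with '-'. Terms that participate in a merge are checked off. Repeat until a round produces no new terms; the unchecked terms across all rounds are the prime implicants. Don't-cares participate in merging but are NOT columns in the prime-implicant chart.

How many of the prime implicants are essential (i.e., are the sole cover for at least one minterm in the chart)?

4

size-2^0 implicants → 00011(✓)  00101(✓)  00111(✓)  01000(✓)  01010(✓)  01100(✓)  01101(✓)  01111(✓)  10010(✓)  10011(✓)  10100(✓)  10101(✓)  10111(✓)  11000(✓)  11010(✓)  11011(✓)  11101(✓)  11110(✓)  11111(✓)
size-2^1 implicants → -0011(✓)  -0101(✓)  -0111(✓)  -1000(✓)  -1010(✓)  -1101(✓)  -1111(✓)  0-101(✓)  0-111(✓)  00-11(✓)  001-1(✓)  01-00  010-0(✓)  011-1(✓)  0110-  1-010(✓)  1-011(✓)  1-101(✓)  1-111(✓)  10-11(✓)  1001-(✓)  101-1(✓)  1010-  11-10(✓)  11-11(✓)  110-0(✓)  1101-(✓)  111-1(✓)  1111-(✓)
size-2^2 implicants → --101(✓)  --111(✓)  -0-11  -01-1(✓)  -10-0  -11-1(✓)  0-1-1(✓)  1--11  1-01-  1-1-1(✓)  11-1-
size-2^3 implicants → --1-1
Unchecked terms (primes): --1-1, -0-11, -10-0, 01-00, 0110-, 1--11, 1-01-, 1010-, 11-1-
Minterm coverage:
  m3 ⊆ -0-11 [E]
  m5 ⊆ --1-1 [E]
  m7 ⊆ --1-1,-0-11
  m8 ⊆ -10-0,01-00
  m10 ⊆ -10-0 [E]
  m12 ⊆ 01-00,0110-
  m15 ⊆ --1-1 [E]
  m18 ⊆ 1-01- [E]
  m19 ⊆ -0-11,1--11,1-01-
  m21 ⊆ --1-1,1010-
  m23 ⊆ --1-1,-0-11,1--11
  m24 ⊆ -10-0 [E]
  m26 ⊆ -10-0,1-01-,11-1-
  m27 ⊆ 1--11,1-01-,11-1-
  m29 ⊆ --1-1 [E]
  m31 ⊆ --1-1,1--11,11-1-
E = {--1-1, -0-11, -10-0, 1-01-}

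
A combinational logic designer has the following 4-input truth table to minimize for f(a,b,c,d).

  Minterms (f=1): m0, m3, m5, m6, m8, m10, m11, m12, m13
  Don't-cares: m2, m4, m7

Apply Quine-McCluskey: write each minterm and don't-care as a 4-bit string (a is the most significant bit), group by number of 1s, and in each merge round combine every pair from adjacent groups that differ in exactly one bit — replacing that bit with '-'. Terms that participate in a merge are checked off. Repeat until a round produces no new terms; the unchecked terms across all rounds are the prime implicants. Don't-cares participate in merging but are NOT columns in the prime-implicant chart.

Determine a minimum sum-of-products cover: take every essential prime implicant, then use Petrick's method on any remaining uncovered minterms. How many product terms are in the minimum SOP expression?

4

[col 0] 0000*, 0010*, 0011*, 0100*, 0101*, 0110*, 0111*, 1000*, 1010*, 1011*, 1100*, 1101*
[col 1] -000*, -010*, -011*, -100*, -101*, 0-00*, 0-10*, 0-11*, 00-0*, 001-*, 01-0*, 01-1*, 010-*, 011-*, 1-00*, 10-0*, 101-*, 110-*
[col 2] --00, -0-0, -01-, -10-, 0--0, 0-1-, 01--
Prime implicants: --00, -0-0, -01-, -10-, 0--0, 0-1-, 01--
PI chart (minterm → PIs covering it):
  0 | --00,-0-0,0--0
  3 | -01-,0-1-
  5 | -10-,01--
  6 | 0--0,0-1-,01--
  8 | --00,-0-0
  10 | -0-0,-01-
  11 | -01-  (sole → essential)
  12 | --00,-10-
  13 | -10-  (sole → essential)
Essential prime implicants: -01-, -10-
Petrick residual → --00, 0--0
Minimum SOP uses 4 PIs: c'd' + b'c + bc' + a'd'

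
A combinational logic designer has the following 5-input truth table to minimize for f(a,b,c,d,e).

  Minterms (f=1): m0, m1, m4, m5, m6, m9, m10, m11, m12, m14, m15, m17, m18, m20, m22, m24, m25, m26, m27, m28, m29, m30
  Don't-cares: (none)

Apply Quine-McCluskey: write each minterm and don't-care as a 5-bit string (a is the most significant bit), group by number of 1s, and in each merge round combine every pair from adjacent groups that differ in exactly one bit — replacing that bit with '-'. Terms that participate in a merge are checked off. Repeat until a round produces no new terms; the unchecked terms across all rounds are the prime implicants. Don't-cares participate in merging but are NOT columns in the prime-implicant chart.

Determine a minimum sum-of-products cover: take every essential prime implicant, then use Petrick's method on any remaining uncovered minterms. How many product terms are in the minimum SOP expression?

7

Round 0: 00000✓ 00001✓ 00100✓ 00101✓ 00110✓ 01001✓ 01010✓ 01011✓ 01100✓ 01110✓ 01111✓ 10001✓ 10010✓ 10100✓ 10110✓ 11000✓ 11001✓ 11010✓ 11011✓ 11100✓ 11101✓ 11110✓
Round 1: -0001✓ -0100✓ -0110✓ -1001✓ -1010✓ -1011✓ -1100✓ -1110✓ 0-001✓ 0-100✓ 0-110✓ 00-00✓ 00-01✓ 0000-✓ 001-0✓ 0010-✓ 01-10✓ 01-11✓ 010-1✓ 0101-✓ 011-0✓ 0111-✓ 1-001✓ 1-010✓ 1-100✓ 1-110✓ 10-10✓ 101-0✓ 11-00✓ 11-01✓ 11-10✓ 110-0✓ 110-1✓ 1100-✓ 1101-✓ 111-0✓ 1110-✓
Round 2: --001 --100✓ --110✓ -01-0✓ -1-10 -10-1 -101- -11-0✓ 0-1-0✓ 00-0- 01-1- 1--10 1-1-0✓ 11--0 11-0- 110--
Round 3: --1-0
PIs = {--001, --1-0, -1-10, -10-1, -101-, 00-0-, 01-1-, 1--10, 11--0, 11-0-, 110--}
Coverage chart:
  m0: 00-0- ←essential
  m1: --001,00-0-
  m4: --1-0,00-0-
  m5: 00-0- ←essential
  m6: --1-0 ←essential
  m9: --001,-10-1
  m10: -1-10,-101-,01-1-
  m11: -10-1,-101-,01-1-
  m12: --1-0 ←essential
  m14: --1-0,-1-10,01-1-
  m15: 01-1- ←essential
  m17: --001 ←essential
  m18: 1--10 ←essential
  m20: --1-0 ←essential
  m22: --1-0,1--10
  m24: 11--0,11-0-,110--
  m25: --001,-10-1,11-0-,110--
  m26: -1-10,-101-,1--10,11--0,110--
  m27: -10-1,-101-,110--
  m28: --1-0,11--0,11-0-
  m29: 11-0- ←essential
  m30: --1-0,-1-10,1--10,11--0
Essential: --001, --1-0, 00-0-, 01-1-, 1--10, 11-0-
Petrick residual → -10-1
Min cover (7 terms): c'd'e + ce' + bc'e + a'b'd' + a'bd + ade' + abd'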